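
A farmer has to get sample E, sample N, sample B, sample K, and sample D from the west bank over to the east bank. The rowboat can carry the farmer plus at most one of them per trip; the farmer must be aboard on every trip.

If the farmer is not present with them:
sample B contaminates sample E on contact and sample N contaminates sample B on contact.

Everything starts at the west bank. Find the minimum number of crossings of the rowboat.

11

Counting alone: the farmer can take at most 1 across per trip to the east bank, so moving all 5 needs at least 5 loaded trips out, with a return between consecutive ones — at least 9 crossings.
The safety rule pushes this higher. Following every safe sequence of crossings, the most of the 5 that can be at the east bank as the rowboat arrives there on crossing 9 is 4 — never all 5.
So no plan with fewer than 11 crossings exists, and this one achieves 11:
1. Farmer goes to the east bank with sample B.  [the west bank: sample D, sample E, sample K, sample N | the east bank: sample B]
2. Farmer goes back to the west bank alone.  [the west bank: sample D, sample E, sample K, sample N | the east bank: sample B]
3. Farmer goes to the east bank with sample E.  [the west bank: sample D, sample K, sample N | the east bank: sample B, sample E]
4. Farmer goes back to the west bank with sample B.  [the west bank: sample B, sample D, sample K, sample N | the east bank: sample E]
5. Farmer goes to the east bank with sample N.  [the west bank: sample B, sample D, sample K | the east bank: sample E, sample N]
6. Farmer goes back to the west bank alone.  [the west bank: sample B, sample D, sample K | the east bank: sample E, sample N]
7. Farmer goes to the east bank with sample K.  [the west bank: sample B, sample D | the east bank: sample E, sample K, sample N]
8. Farmer goes back to the west bank alone.  [the west bank: sample B, sample D | the east bank: sample E, sample K, sample N]
9. Farmer goes to the east bank with sample D.  [the west bank: sample B | the east bank: sample D, sample E, sample K, sample N]
10. Farmer goes back to the west bank alone.  [the west bank: sample B | the east bank: sample D, sample E, sample K, sample N]
11. Farmer goes to the east bank with sample B.  [the west bank: — | the east bank: sample B, sample D, sample E, sample K, sample N]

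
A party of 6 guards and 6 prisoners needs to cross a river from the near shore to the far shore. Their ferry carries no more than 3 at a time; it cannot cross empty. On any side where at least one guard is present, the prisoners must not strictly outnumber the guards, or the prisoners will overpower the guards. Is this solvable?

Following every safe sequence of crossings from the start, the most of the 12 that can be at the far shore as the ferry arrives there on crossings 1, 3, 5 is 3, 5, 6 respectively; the best ever achieved is 6 of 12.
From crossing 7 on, no configuration arises that was not already reachable earlier: only 17 distinct safe configurations (who is on which side, and where the ferry is) can ever be reached, none of them has everyone across, and every continuation just revisits them. They are: 0 guards + 0 prisoners across (ferry back at the start); 0 guards + 1 prisoner across (ferry there); 0 guards + 1 prisoner across (ferry back at the start); 0 guards + 2 prisoners across (ferry there); 0 guards + 2 prisoners across (ferry back at the start); 0 guards + 3 prisoners across (ferry there); 0 guards + 3 prisoners across (ferry back at the start); 0 guards + 4 prisoners across (ferry there); 0 guards + 4 prisoners across (ferry back at the start); 0 guards + 5 prisoners across (ferry there); 0 guards + 5 prisoners across (ferry back at the start); 0 guards + 6 prisoners across (ferry there); 1 guard + 1 prisoner across (ferry there); 1 guard + 1 prisoner across (ferry back at the start); 2 guards + 2 prisoners across (ferry there); 2 guards + 2 prisoners across (ferry back at the start); 3 guards + 3 prisoners across (ferry there). So no valid plan exists.

No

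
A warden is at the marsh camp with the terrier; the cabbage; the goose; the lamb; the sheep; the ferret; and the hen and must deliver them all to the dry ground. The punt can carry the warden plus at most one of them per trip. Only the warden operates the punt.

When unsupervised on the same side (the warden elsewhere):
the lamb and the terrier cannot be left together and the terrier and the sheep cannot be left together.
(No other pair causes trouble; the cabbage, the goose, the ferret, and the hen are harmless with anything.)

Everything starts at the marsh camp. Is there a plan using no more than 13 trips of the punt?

No

Counting alone: the warden can take at most 1 across per trip to the dry ground, so moving all 7 needs at least 7 loaded trips out, with a return between consecutive ones — at least 13 crossings.
The safety rule pushes this higher. Following every safe sequence of crossings, the most of the 7 that can be at the dry ground as the punt arrives there on crossing 13 is 6 — never all 7.
So the move cannot be finished within 13 crossings. (The shortest complete plan takes 15:)
1. Warden goes to the dry ground with the terrier.  [the marsh camp: the cabbage, the ferret, the goose, the hen, the lamb, the sheep | the dry ground: the terrier]
2. Warden goes back to the marsh camp alone.  [the marsh camp: the cabbage, the ferret, the goose, the hen, the lamb, the sheep | the dry ground: the terrier]
3. Warden goes to the dry ground with the cabbage.  [the marsh camp: the ferret, the goose, the hen, the lamb, the sheep | the dry ground: the cabbage, the terrier]
4. Warden goes back to the marsh camp alone.  [the marsh camp: the ferret, the goose, the hen, the lamb, the sheep | the dry ground: the cabbage, the terrier]
5. Warden goes to the dry ground with the goose.  [the marsh camp: the ferret, the hen, the lamb, the sheep | the dry ground: the cabbage, the goose, the terrier]
6. Warden goes back to the marsh camp alone.  [the marsh camp: the ferret, the hen, the lamb, the sheep | the dry ground: the cabbage, the goose, the terrier]
7. Warden goes to the dry ground with the lamb.  [the marsh camp: the ferret, the hen, the sheep | the dry ground: the cabbage, the goose, the lamb, the terrier]
8. Warden goes back to the marsh camp with the terrier.  [the marsh camp: the ferret, the hen, the sheep, the terrier | the dry ground: the cabbage, the goose, the lamb]
9. Warden goes to the dry ground with the sheep.  [the marsh camp: the ferret, the hen, the terrier | the dry ground: the cabbage, the goose, the lamb, the sheep]
10. Warden goes back to the marsh camp alone.  [the marsh camp: the ferret, the hen, the terrier | the dry ground: the cabbage, the goose, the lamb, the sheep]
11. Warden goes to the dry ground with the ferret.  [the marsh camp: the hen, the terrier | the dry ground: the cabbage, the ferret, the goose, the lamb, the sheep]
12. Warden goes back to the marsh camp alone.  [the marsh camp: the hen, the terrier | the dry ground: the cabbage, the ferret, the goose, the lamb, the sheep]
13. Warden goes to the dry ground with the hen.  [the marsh camp: the terrier | the dry ground: the cabbage, the ferret, the goose, the hen, the lamb, the sheep]
14. Warden goes back to the marsh camp alone.  [the marsh camp: the terrier | the dry ground: the cabbage, the ferret, the goose, the hen, the lamb, the sheep]
15. Warden goes to the dry ground with the terrier.  [the marsh camp: — | the dry ground: the cabbage, the ferret, the goose, the hen, the lamb, the sheep, the terrier]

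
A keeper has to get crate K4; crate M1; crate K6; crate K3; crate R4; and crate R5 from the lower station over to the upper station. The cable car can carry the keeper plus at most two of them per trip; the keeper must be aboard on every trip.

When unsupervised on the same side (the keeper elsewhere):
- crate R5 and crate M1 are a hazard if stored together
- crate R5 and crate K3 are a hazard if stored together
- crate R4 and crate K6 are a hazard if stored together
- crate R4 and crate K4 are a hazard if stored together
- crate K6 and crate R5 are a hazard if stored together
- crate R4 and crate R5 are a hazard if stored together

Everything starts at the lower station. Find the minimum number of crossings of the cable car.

9

Counting alone: the keeper can take at most 2 across per trip to the upper station, so moving all 6 needs at least 3 loaded trips out, with a return between consecutive ones — at least 5 crossings.
The safety rule pushes this higher. Following every safe sequence of crossings, the most of the 6 that can be at the upper station as the cable car arrives there on crossings 5, 7 is 4, 5 respectively — never all 6.
So no plan with fewer than 9 crossings exists, and this one achieves 9:
1. Keeper goes to the upper station with crate R4 and crate R5.
2. Keeper goes back to the lower station with crate R4.
3. Keeper goes to the upper station with crate K4 and crate K6.
4. Keeper goes back to the lower station with crate K6.
5. Keeper goes to the upper station with crate K6 and crate M1.
6. Keeper goes back to the lower station with crate R5.
7. Keeper goes to the upper station with crate K3 and crate R4.
8. Keeper goes back to the lower station with crate R4.
9. Keeper goes to the upper station with crate R4 and crate R5.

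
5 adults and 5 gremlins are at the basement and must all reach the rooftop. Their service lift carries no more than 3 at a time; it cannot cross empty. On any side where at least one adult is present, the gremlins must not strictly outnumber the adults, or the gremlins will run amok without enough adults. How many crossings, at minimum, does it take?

11

Counting alone: each trip to the rooftop takes at most 3 across and each return brings at least 1 back, so after t trips out (and t−1 returns) at most 3t − (t−1) of the 10 are across; that first reaches 10 at t = 5, so at least 9 crossings are needed.
The safety rule pushes this higher. Following every safe sequence of crossings, the most of the 10 that can be at the rooftop as the service lift arrives there on crossing 9 is 9 — never all 10.
So no plan with fewer than 11 crossings exists, and this one achieves 11:
1. 2 gremlins → the rooftop.  (the basement: 5A 3G; the rooftop: 0A 2G)
2. 1 gremlin ← the basement.  (the basement: 5A 4G; the rooftop: 0A 1G)
3. 3 gremlins → the rooftop.  (the basement: 5A 1G; the rooftop: 0A 4G)
4. 1 gremlin ← the basement.  (the basement: 5A 2G; the rooftop: 0A 3G)
5. 3 adults → the rooftop.  (the basement: 2A 2G; the rooftop: 3A 3G)
6. 1 adult and 1 gremlin ← the basement.  (the basement: 3A 3G; the rooftop: 2A 2G)
7. 3 adults → the rooftop.  (the basement: 0A 3G; the rooftop: 5A 2G)
8. 1 gremlin ← the basement.  (the basement: 0A 4G; the rooftop: 5A 1G)
9. 2 gremlins → the rooftop.  (the basement: 0A 2G; the rooftop: 5A 3G)
10. 1 gremlin ← the basement.  (the basement: 0A 3G; the rooftop: 5A 2G)
11. 3 gremlins → the rooftop.  (the basement: 0A 0G; the rooftop: 5A 5G)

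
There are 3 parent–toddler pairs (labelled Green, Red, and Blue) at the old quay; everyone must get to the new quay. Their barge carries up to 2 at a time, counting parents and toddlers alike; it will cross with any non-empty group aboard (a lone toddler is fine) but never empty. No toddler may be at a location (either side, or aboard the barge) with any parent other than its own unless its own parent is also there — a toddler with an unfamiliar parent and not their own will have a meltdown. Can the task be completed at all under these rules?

Yes

1. parent Green and toddler Green cross → the new quay.
2. parent Green crosses ← the old quay.
3. toddler Blue and toddler Red cross → the new quay.
4. toddler Green crosses ← the old quay.
5. parent Blue and parent Red cross → the new quay.
6. parent Red and toddler Red cross ← the old quay.
7. parent Green and parent Red cross → the new quay.
8. toddler Blue crosses ← the old quay.
9. toddler Green and toddler Red cross → the new quay.
10. parent Blue crosses ← the old quay.
11. parent Blue and toddler Blue cross → the new quay.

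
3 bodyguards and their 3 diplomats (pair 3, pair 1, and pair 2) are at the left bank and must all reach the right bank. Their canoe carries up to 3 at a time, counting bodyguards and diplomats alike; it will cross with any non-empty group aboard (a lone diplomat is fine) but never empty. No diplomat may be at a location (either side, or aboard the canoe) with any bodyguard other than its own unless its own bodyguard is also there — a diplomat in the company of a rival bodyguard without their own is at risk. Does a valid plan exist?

1. bodyguard 3 and diplomat 3 cross → the right bank.
2. bodyguard 3 crosses ← the left bank.
3. bodyguard 1, bodyguard 2, and bodyguard 3 cross → the right bank.
4. diplomat 3 crosses ← the left bank.
5. diplomat 1, diplomat 2, and diplomat 3 cross → the right bank.

Yes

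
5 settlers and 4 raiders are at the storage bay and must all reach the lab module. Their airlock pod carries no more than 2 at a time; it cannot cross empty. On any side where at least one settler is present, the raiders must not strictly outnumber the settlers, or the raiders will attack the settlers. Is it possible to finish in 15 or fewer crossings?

Yes

Yes — this plan uses 15 crossings (≤ 15):
1. 2 raiders → the lab module.  (the storage bay: 5S 2R; the lab module: 0S 2R)
2. 1 raider ← the storage bay.  (the storage bay: 5S 3R; the lab module: 0S 1R)
3. 2 raiders → the lab module.  (the storage bay: 5S 1R; the lab module: 0S 3R)
4. 1 raider ← the storage bay.  (the storage bay: 5S 2R; the lab module: 0S 2R)
5. 2 settlers → the lab module.  (the storage bay: 3S 2R; the lab module: 2S 2R)
6. 1 raider ← the storage bay.  (the storage bay: 3S 3R; the lab module: 2S 1R)
7. 1 settler and 1 raider → the lab module.  (the storage bay: 2S 2R; the lab module: 3S 2R)
8. 1 settler ← the storage bay.  (the storage bay: 3S 2R; the lab module: 2S 2R)
9. 1 settler and 1 raider → the lab module.  (the storage bay: 2S 1R; the lab module: 3S 3R)
10. 1 raider ← the storage bay.  (the storage bay: 2S 2R; the lab module: 3S 2R)
11. 1 settler and 1 raider → the lab module.  (the storage bay: 1S 1R; the lab module: 4S 3R)
12. 1 settler ← the storage bay.  (the storage bay: 2S 1R; the lab module: 3S 3R)
13. 1 settler and 1 raider → the lab module.  (the storage bay: 1S 0R; the lab module: 4S 4R)
14. 1 raider ← the storage bay.  (the storage bay: 1S 1R; the lab module: 4S 3R)
15. 1 settler and 1 raider → the lab module.  (the storage bay: 0S 0R; the lab module: 5S 4R)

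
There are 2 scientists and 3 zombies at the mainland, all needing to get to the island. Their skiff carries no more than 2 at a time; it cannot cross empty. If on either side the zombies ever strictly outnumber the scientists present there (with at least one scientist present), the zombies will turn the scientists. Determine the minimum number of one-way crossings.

impossible

The zombies already outnumber the scientists at the mainland before anyone moves, so the starting position itself is disallowed.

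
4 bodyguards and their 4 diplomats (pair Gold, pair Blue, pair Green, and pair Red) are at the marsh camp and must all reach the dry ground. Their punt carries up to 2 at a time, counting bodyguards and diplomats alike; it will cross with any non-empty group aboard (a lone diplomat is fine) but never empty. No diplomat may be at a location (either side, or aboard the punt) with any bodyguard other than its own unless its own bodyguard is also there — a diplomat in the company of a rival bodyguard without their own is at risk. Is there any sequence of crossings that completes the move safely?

No

Following every safe sequence of crossings from the start, the most of the 8 that can be at the dry ground as the punt arrives there on crossings 1, 3, 5 is 2, 3, 4 respectively; the best ever achieved is 4 of 8.
From crossing 7 on, no configuration arises that was not already reachable earlier: only 44 distinct safe configurations (who is on which side, and where the punt is) can ever be reached, none of them has everyone across, and every continuation just revisits them. So no valid plan exists.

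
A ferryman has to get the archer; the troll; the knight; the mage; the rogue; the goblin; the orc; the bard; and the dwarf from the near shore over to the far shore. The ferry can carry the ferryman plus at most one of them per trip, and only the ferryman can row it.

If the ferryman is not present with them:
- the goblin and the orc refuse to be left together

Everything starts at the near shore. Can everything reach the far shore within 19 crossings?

Yes — this plan uses 17 crossings (≤ 19):
1. Ferryman goes to the far shore with the goblin.  [the near shore: the archer, the bard, the dwarf, the knight, the mage, the orc, the rogue, the troll | the far shore: the goblin]
2. Ferryman goes back to the near shore alone.  [the near shore: the archer, the bard, the dwarf, the knight, the mage, the orc, the rogue, the troll | the far shore: the goblin]
3. Ferryman goes to the far shore with the archer.  [the near shore: the bard, the dwarf, the knight, the mage, the orc, the rogue, the troll | the far shore: the archer, the goblin]
4. Ferryman goes back to the near shore alone.  [the near shore: the bard, the dwarf, the knight, the mage, the orc, the rogue, the troll | the far shore: the archer, the goblin]
5. Ferryman goes to the far shore with the troll.  [the near shore: the bard, the dwarf, the knight, the mage, the orc, the rogue | the far shore: the archer, the goblin, the troll]
6. Ferryman goes back to the near shore alone.  [the near shore: the bard, the dwarf, the knight, the mage, the orc, the rogue | the far shore: the archer, the goblin, the troll]
7. Ferryman goes to the far shore with the knight.  [the near shore: the bard, the dwarf, the mage, the orc, the rogue | the far shore: the archer, the goblin, the knight, the troll]
8. Ferryman goes back to the near shore alone.  [the near shore: the bard, the dwarf, the mage, the orc, the rogue | the far shore: the archer, the goblin, the knight, the troll]
9. Ferryman goes to the far shore with the mage.  [the near shore: the bard, the dwarf, the orc, the rogue | the far shore: the archer, the goblin, the knight, the mage, the troll]
10. Ferryman goes back to the near shore alone.  [the near shore: the bard, the dwarf, the orc, the rogue | the far shore: the archer, the goblin, the knight, the mage, the troll]
11. Ferryman goes to the far shore with the rogue.  [the near shore: the bard, the dwarf, the orc | the far shore: the archer, the goblin, the knight, the mage, the rogue, the troll]
12. Ferryman goes back to the near shore alone.  [the near shore: the bard, the dwarf, the orc | the far shore: the archer, the goblin, the knight, the mage, the rogue, the troll]
13. Ferryman goes to the far shore with the bard.  [the near shore: the dwarf, the orc | the far shore: the archer, the bard, the goblin, the knight, the mage, the rogue, the troll]
14. Ferryman goes back to the near shore alone.  [the near shore: the dwarf, the orc | the far shore: the archer, the bard, the goblin, the knight, the mage, the rogue, the troll]
15. Ferryman goes to the far shore with the dwarf.  [the near shore: the orc | the far shore: the archer, the bard, the dwarf, the goblin, the knight, the mage, the rogue, the troll]
16. Ferryman goes back to the near shore alone.  [the near shore: the orc | the far shore: the archer, the bard, the dwarf, the goblin, the knight, the mage, the rogue, the troll]
17. Ferryman goes to the far shore with the orc.  [the near shore: — | the far shore: the archer, the bard, the dwarf, the goblin, the knight, the mage, the orc, the rogue, the troll]

Yes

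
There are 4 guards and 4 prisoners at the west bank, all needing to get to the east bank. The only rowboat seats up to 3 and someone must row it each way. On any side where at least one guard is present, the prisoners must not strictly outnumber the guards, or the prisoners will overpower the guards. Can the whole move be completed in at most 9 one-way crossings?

Yes — this plan uses 9 crossings (≤ 9):
1. 2 prisoners → the east bank.  (the west bank: 4G 2P; the east bank: 0G 2P)
2. 1 prisoner ← the west bank.  (the west bank: 4G 3P; the east bank: 0G 1P)
3. 3 prisoners → the east bank.  (the west bank: 4G 0P; the east bank: 0G 4P)
4. 1 prisoner ← the west bank.  (the west bank: 4G 1P; the east bank: 0G 3P)
5. 3 guards → the east bank.  (the west bank: 1G 1P; the east bank: 3G 3P)
6. 1 guard and 1 prisoner ← the west bank.  (the west bank: 2G 2P; the east bank: 2G 2P)
7. 2 guards → the east bank.  (the west bank: 0G 2P; the east bank: 4G 2P)
8. 1 prisoner ← the west bank.  (the west bank: 0G 3P; the east bank: 4G 1P)
9. 3 prisoners → the east bank.  (the west bank: 0G 0P; the east bank: 4G 4P)

Yes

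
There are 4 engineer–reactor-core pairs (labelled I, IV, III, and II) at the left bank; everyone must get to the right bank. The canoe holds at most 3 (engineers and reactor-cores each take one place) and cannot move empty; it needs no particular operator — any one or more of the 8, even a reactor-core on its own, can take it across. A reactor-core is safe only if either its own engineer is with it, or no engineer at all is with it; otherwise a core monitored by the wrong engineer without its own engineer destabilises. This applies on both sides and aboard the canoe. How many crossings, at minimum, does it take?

9

Counting alone: each trip to the right bank takes at most 3 across and each return brings at least 1 back, so after t trips out (and t−1 returns) at most 3t − (t−1) of the 8 are across; that first reaches 8 at t = 4, so at least 7 crossings are needed.
The safety rule pushes this higher. Following every safe sequence of crossings, the most of the 8 that can be at the right bank as the canoe arrives there on crossing 7 is 7 — never all 8.
So no plan with fewer than 9 crossings exists, and this one achieves 9:
1. engineer I and reactor-core I cross → the right bank.
2. engineer I crosses ← the left bank.
3. engineer I, engineer IV, and reactor-core IV cross → the right bank.
4. engineer I and reactor-core I cross ← the left bank.
5. engineer I, engineer II, and engineer III cross → the right bank.
6. reactor-core IV crosses ← the left bank.
7. reactor-core I and reactor-core IV cross → the right bank.
8. reactor-core I crosses ← the left bank.
9. reactor-core I, reactor-core II, and reactor-core III cross → the right bank.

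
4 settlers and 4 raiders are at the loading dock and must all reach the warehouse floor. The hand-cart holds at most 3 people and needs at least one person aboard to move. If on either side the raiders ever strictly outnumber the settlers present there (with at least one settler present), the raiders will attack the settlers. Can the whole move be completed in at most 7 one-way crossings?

Counting alone: each trip to the warehouse floor takes at most 3 across and each return brings at least 1 back, so after t trips out (and t−1 returns) at most 3t − (t−1) of the 8 are across; that first reaches 8 at t = 4, so at least 7 crossings are needed.
The safety rule pushes this higher. Following every safe sequence of crossings, the most of the 8 that can be at the warehouse floor as the hand-cart arrives there on crossing 7 is 7 — never all 8.
So the move cannot be finished within 7 crossings. (The shortest complete plan takes 9:)
1. 2 raiders → the warehouse floor.  (the loading dock: 4S 2R; the warehouse floor: 0S 2R)
2. 1 raider ← the loading dock.  (the loading dock: 4S 3R; the warehouse floor: 0S 1R)
3. 3 raiders → the warehouse floor.  (the loading dock: 4S 0R; the warehouse floor: 0S 4R)
4. 1 raider ← the loading dock.  (the loading dock: 4S 1R; the warehouse floor: 0S 3R)
5. 3 settlers → the warehouse floor.  (the loading dock: 1S 1R; the warehouse floor: 3S 3R)
6. 1 settler and 1 raider ← the loading dock.  (the loading dock: 2S 2R; the warehouse floor: 2S 2R)
7. 2 settlers → the warehouse floor.  (the loading dock: 0S 2R; the warehouse floor: 4S 2R)
8. 1 raider ← the loading dock.  (the loading dock: 0S 3R; the warehouse floor: 4S 1R)
9. 3 raiders → the warehouse floor.  (the loading dock: 0S 0R; the warehouse floor: 4S 4R)

No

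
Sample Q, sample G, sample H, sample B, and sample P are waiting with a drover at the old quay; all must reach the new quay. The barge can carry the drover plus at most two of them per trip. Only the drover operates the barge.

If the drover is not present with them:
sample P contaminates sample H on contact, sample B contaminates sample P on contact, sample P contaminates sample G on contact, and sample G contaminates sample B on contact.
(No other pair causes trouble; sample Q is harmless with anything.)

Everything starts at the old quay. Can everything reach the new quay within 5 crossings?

No

Counting alone: the drover can take at most 2 across per trip to the new quay, so moving all 5 needs at least 3 loaded trips out, with a return between consecutive ones — at least 5 crossings.
The safety rule pushes this higher. Following every safe sequence of crossings, the most of the 5 that can be at the new quay as the barge arrives there on crossing 5 is 4 — never all 5.
So the move cannot be finished within 5 crossings. (The shortest complete plan takes 7:)
1. Drover goes to the new quay with sample G and sample P.  [the old quay: sample B, sample H, sample Q | the new quay: sample G, sample P]
2. Drover goes back to the old quay with sample G.  [the old quay: sample B, sample G, sample H, sample Q | the new quay: sample P]
3. Drover goes to the new quay with sample G and sample Q.  [the old quay: sample B, sample H | the new quay: sample G, sample P, sample Q]
4. Drover goes back to the old quay with sample G.  [the old quay: sample B, sample G, sample H | the new quay: sample P, sample Q]
5. Drover goes to the new quay with sample G and sample H.  [the old quay: sample B | the new quay: sample G, sample H, sample P, sample Q]
6. Drover goes back to the old quay with sample P.  [the old quay: sample B, sample P | the new quay: sample G, sample H, sample Q]
7. Drover goes to the new quay with sample B and sample P.  [the old quay: — | the new quay: sample B, sample G, sample H, sample P, sample Q]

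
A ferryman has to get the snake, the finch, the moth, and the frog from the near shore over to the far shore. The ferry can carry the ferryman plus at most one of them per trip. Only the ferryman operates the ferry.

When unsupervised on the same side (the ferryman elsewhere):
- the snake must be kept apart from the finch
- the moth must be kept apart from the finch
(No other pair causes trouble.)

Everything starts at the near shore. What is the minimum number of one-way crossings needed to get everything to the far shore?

9

Counting alone: the ferryman can take at most 1 across per trip to the far shore, so moving all 4 needs at least 4 loaded trips out, with a return between consecutive ones — at least 7 crossings.
The safety rule pushes this higher. Following every safe sequence of crossings, the most of the 4 that can be at the far shore as the ferry arrives there on crossing 7 is 3 — never all 4.
So no plan with fewer than 9 crossings exists, and this one achieves 9:
1. Ferryman goes to the far shore with the finch.
2. Ferryman goes back to the near shore alone.
3. Ferryman goes to the far shore with the snake.
4. Ferryman goes back to the near shore with the finch.
5. Ferryman goes to the far shore with the moth.
6. Ferryman goes back to the near shore alone.
7. Ferryman goes to the far shore with the frog.
8. Ferryman goes back to the near shore alone.
9. Ferryman goes to the far shore with the finch.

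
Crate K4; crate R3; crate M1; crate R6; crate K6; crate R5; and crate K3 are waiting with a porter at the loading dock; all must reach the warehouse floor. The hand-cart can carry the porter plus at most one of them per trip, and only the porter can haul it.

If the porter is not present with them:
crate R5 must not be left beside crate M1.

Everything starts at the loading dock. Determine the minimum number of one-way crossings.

Counting alone: the porter can take at most 1 across per trip to the warehouse floor, so moving all 7 needs at least 7 loaded trips out, with a return between consecutive ones — at least 13 crossings.
The plan below uses exactly 13 crossings, so it is optimal:
1. Porter goes to the warehouse floor with crate M1.
2. Porter goes back to the loading dock alone.
3. Porter goes to the warehouse floor with crate K4.
4. Porter goes back to the loading dock alone.
5. Porter goes to the warehouse floor with crate R3.
6. Porter goes back to the loading dock alone.
7. Porter goes to the warehouse floor with crate R6.
8. Porter goes back to the loading dock alone.
9. Porter goes to the warehouse floor with crate K6.
10. Porter goes back to the loading dock alone.
11. Porter goes to the warehouse floor with crate K3.
12. Porter goes back to the loading dock alone.
13. Porter goes to the warehouse floor with crate R5.

13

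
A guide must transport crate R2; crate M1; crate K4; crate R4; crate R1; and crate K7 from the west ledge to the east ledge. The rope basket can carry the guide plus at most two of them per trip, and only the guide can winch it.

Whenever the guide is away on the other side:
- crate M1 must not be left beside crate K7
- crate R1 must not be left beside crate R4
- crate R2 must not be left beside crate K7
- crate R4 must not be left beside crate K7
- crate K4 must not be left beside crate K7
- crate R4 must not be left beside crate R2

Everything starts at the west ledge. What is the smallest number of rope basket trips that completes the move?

9

Counting alone: the guide can take at most 2 across per trip to the east ledge, so moving all 6 needs at least 3 loaded trips out, with a return between consecutive ones — at least 5 crossings.
The safety rule pushes this higher. Following every safe sequence of crossings, the most of the 6 that can be at the east ledge as the rope basket arrives there on crossings 5, 7 is 4, 5 respectively — never all 6.
So no plan with fewer than 9 crossings exists, and this one achieves 9:
1. Guide goes to the east ledge with crate K7 and crate R4.  [the west ledge: crate K4, crate M1, crate R1, crate R2 | the east ledge: crate K7, crate R4]
2. Guide goes back to the west ledge with crate R4.  [the west ledge: crate K4, crate M1, crate R1, crate R2, crate R4 | the east ledge: crate K7]
3. Guide goes to the east ledge with crate R1 and crate R2.  [the west ledge: crate K4, crate M1, crate R4 | the east ledge: crate K7, crate R1, crate R2]
4. Guide goes back to the west ledge with crate R2.  [the west ledge: crate K4, crate M1, crate R2, crate R4 | the east ledge: crate K7, crate R1]
5. Guide goes to the east ledge with crate M1 and crate R2.  [the west ledge: crate K4, crate R4 | the east ledge: crate K7, crate M1, crate R1, crate R2]
6. Guide goes back to the west ledge with crate K7.  [the west ledge: crate K4, crate K7, crate R4 | the east ledge: crate M1, crate R1, crate R2]
7. Guide goes to the east ledge with crate K4 and crate R4.  [the west ledge: crate K7 | the east ledge: crate K4, crate M1, crate R1, crate R2, crate R4]
8. Guide goes back to the west ledge with crate R4.  [the west ledge: crate K7, crate R4 | the east ledge: crate K4, crate M1, crate R1, crate R2]
9. Guide goes to the east ledge with crate K7 and crate R4.  [the west ledge: — | the east ledge: crate K4, crate K7, crate M1, crate R1, crate R2, crate R4]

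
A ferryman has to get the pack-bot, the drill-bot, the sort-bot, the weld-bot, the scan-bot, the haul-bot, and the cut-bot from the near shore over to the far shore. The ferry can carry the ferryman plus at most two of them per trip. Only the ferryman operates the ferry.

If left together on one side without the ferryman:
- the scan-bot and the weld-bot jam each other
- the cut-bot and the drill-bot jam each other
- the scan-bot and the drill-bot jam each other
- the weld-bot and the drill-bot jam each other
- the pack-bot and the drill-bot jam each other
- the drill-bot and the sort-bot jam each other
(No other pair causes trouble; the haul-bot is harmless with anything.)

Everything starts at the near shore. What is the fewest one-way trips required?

Counting alone: the ferryman can take at most 2 across per trip to the far shore, so moving all 7 needs at least 4 loaded trips out, with a return between consecutive ones — at least 7 crossings.
The safety rule pushes this higher. Following every safe sequence of crossings, the most of the 7 that can be at the far shore as the ferry arrives there on crossings 7, 9 is 5, 6 respectively — never all 7.
So no plan with fewer than 11 crossings exists, and this one achieves 11:
1. Ferryman goes to the far shore with the drill-bot and the weld-bot.
2. Ferryman goes back to the near shore with the drill-bot.
3. Ferryman goes to the far shore with the drill-bot and the pack-bot.
4. Ferryman goes back to the near shore with the drill-bot.
5. Ferryman goes to the far shore with the drill-bot and the sort-bot.
6. Ferryman goes back to the near shore with the drill-bot.
7. Ferryman goes to the far shore with the drill-bot and the haul-bot.
8. Ferryman goes back to the near shore with the drill-bot.
9. Ferryman goes to the far shore with the cut-bot and the drill-bot.
10. Ferryman goes back to the near shore with the drill-bot.
11. Ferryman goes to the far shore with the drill-bot and the scan-bot.

11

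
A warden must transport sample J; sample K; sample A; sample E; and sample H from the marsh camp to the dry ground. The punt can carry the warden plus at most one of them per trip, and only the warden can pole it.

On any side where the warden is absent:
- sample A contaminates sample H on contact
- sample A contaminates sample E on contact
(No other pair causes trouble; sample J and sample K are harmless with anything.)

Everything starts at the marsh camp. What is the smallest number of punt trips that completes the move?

Counting alone: the warden can take at most 1 across per trip to the dry ground, so moving all 5 needs at least 5 loaded trips out, with a return between consecutive ones — at least 9 crossings.
The safety rule pushes this higher. Following every safe sequence of crossings, the most of the 5 that can be at the dry ground as the punt arrives there on crossing 9 is 4 — never all 5.
So no plan with fewer than 11 crossings exists, and this one achieves 11:
1. Warden goes to the dry ground with sample A.  [the marsh camp: sample E, sample H, sample J, sample K | the dry ground: sample A]
2. Warden goes back to the marsh camp alone.  [the marsh camp: sample E, sample H, sample J, sample K | the dry ground: sample A]
3. Warden goes to the dry ground with sample J.  [the marsh camp: sample E, sample H, sample K | the dry ground: sample A, sample J]
4. Warden goes back to the marsh camp alone.  [the marsh camp: sample E, sample H, sample K | the dry ground: sample A, sample J]
5. Warden goes to the dry ground with sample K.  [the marsh camp: sample E, sample H | the dry ground: sample A, sample J, sample K]
6. Warden goes back to the marsh camp alone.  [the marsh camp: sample E, sample H | the dry ground: sample A, sample J, sample K]
7. Warden goes to the dry ground with sample E.  [the marsh camp: sample H | the dry ground: sample A, sample E, sample J, sample K]
8. Warden goes back to the marsh camp with sample A.  [the marsh camp: sample A, sample H | the dry ground: sample E, sample J, sample K]
9. Warden goes to the dry ground with sample H.  [the marsh camp: sample A | the dry ground: sample E, sample H, sample J, sample K]
10. Warden goes back to the marsh camp alone.  [the marsh camp: sample A | the dry ground: sample E, sample H, sample J, sample K]
11. Warden goes to the dry ground with sample A.  [the marsh camp: — | the dry ground: sample A, sample E, sample H, sample J, sample K]

11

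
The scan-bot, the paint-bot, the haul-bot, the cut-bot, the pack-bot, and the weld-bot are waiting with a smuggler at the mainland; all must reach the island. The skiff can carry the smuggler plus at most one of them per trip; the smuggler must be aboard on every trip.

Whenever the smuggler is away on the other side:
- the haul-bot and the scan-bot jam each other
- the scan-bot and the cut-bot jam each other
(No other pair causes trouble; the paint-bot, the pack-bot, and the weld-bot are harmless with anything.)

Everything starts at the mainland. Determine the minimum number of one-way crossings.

13

Counting alone: the smuggler can take at most 1 across per trip to the island, so moving all 6 needs at least 6 loaded trips out, with a return between consecutive ones — at least 11 crossings.
The safety rule pushes this higher. Following every safe sequence of crossings, the most of the 6 that can be at the island as the skiff arrives there on crossing 11 is 5 — never all 6.
So no plan with fewer than 13 crossings exists, and this one achieves 13:
1. Smuggler goes to the island with the scan-bot.
2. Smuggler goes back to the mainland alone.
3. Smuggler goes to the island with the paint-bot.
4. Smuggler goes back to the mainland alone.
5. Smuggler goes to the island with the haul-bot.
6. Smuggler goes back to the mainland with the scan-bot.
7. Smuggler goes to the island with the cut-bot.
8. Smuggler goes back to the mainland alone.
9. Smuggler goes to the island with the pack-bot.
10. Smuggler goes back to the mainland alone.
11. Smuggler goes to the island with the weld-bot.
12. Smuggler goes back to the mainland alone.
13. Smuggler goes to the island with the scan-bot.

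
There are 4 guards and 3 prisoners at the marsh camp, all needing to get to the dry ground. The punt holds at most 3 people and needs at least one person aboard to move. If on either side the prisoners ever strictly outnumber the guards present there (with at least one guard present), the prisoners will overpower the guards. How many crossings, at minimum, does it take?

5

Counting alone: each trip to the dry ground takes at most 3 across and each return brings at least 1 back, so after t trips out (and t−1 returns) at most 3t − (t−1) of the 7 are across; that first reaches 7 at t = 3, so at least 5 crossings are needed.
The plan below uses exactly 5 crossings, so it is optimal:
1. 3 prisoners → the dry ground.  (the marsh camp: 4G 0P; the dry ground: 0G 3P)
2. 1 prisoner ← the marsh camp.  (the marsh camp: 4G 1P; the dry ground: 0G 2P)
3. 3 guards → the dry ground.  (the marsh camp: 1G 1P; the dry ground: 3G 2P)
4. 1 guard ← the marsh camp.  (the marsh camp: 2G 1P; the dry ground: 2G 2P)
5. 2 guards and 1 prisoner → the dry ground.  (the marsh camp: 0G 0P; the dry ground: 4G 3P)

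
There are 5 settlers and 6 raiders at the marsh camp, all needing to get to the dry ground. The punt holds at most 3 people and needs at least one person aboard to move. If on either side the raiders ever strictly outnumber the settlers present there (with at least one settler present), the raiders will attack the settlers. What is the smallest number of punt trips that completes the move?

impossible

The raiders already outnumber the settlers at the marsh camp before anyone moves, so the starting position itself is disallowed.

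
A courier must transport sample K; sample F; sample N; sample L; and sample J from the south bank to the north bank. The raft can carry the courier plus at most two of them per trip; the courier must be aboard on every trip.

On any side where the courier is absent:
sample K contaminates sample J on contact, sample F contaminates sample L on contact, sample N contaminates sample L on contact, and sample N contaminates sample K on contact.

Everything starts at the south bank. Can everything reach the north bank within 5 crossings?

No

Counting alone: the courier can take at most 2 across per trip to the north bank, so moving all 5 needs at least 3 loaded trips out, with a return between consecutive ones — at least 5 crossings.
The safety rule pushes this higher. Following every safe sequence of crossings, the most of the 5 that can be at the north bank as the raft arrives there on crossing 5 is 4 — never all 5.
So the move cannot be finished within 5 crossings. (The shortest complete plan takes 7:)
1. Courier goes to the north bank with sample K and sample L.  [the south bank: sample F, sample J, sample N | the north bank: sample K, sample L]
2. Courier goes back to the south bank alone.  [the south bank: sample F, sample J, sample N | the north bank: sample K, sample L]
3. Courier goes to the north bank with sample F.  [the south bank: sample J, sample N | the north bank: sample F, sample K, sample L]
4. Courier goes back to the south bank with sample L.  [the south bank: sample J, sample L, sample N | the north bank: sample F, sample K]
5. Courier goes to the north bank with sample J and sample N.  [the south bank: sample L | the north bank: sample F, sample J, sample K, sample N]
6. Courier goes back to the south bank with sample K.  [the south bank: sample K, sample L | the north bank: sample F, sample J, sample N]
7. Courier goes to the north bank with sample K and sample L.  [the south bank: — | the north bank: sample F, sample J, sample K, sample L, sample N]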